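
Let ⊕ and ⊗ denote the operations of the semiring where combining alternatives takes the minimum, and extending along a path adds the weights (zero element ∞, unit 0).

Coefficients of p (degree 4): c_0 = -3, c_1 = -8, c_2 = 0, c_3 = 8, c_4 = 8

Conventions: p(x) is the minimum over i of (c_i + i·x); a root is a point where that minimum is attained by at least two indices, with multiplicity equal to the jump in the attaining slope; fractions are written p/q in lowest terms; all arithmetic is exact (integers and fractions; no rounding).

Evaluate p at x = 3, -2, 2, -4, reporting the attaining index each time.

p(3) = min(-3+0·3=-3, -8+1·3=-5, 0+2·3=6, 8+3·3=17, 8+4·3=20) = -5 (attained by i=1)
p(-2) = min(-3+0·(-2)=-3, -8+1·(-2)=-10, 0+2·(-2)=-4, 8+3·(-2)=2, 8+4·(-2)=0) = -10 (attained by i=1)
p(2) = min(-3+0·2=-3, -8+1·2=-6, 0+2·2=4, 8+3·2=14, 8+4·2=16) = -6 (attained by i=1)
p(-4) = min(-3+0·(-4)=-3, -8+1·(-4)=-12, 0+2·(-4)=-8, 8+3·(-4)=-4, 8+4·(-4)=-8) = -12 (attained by i=1)
Answer: p(3) = -5; p(-2) = -10; p(2) = -6; p(-4) = -12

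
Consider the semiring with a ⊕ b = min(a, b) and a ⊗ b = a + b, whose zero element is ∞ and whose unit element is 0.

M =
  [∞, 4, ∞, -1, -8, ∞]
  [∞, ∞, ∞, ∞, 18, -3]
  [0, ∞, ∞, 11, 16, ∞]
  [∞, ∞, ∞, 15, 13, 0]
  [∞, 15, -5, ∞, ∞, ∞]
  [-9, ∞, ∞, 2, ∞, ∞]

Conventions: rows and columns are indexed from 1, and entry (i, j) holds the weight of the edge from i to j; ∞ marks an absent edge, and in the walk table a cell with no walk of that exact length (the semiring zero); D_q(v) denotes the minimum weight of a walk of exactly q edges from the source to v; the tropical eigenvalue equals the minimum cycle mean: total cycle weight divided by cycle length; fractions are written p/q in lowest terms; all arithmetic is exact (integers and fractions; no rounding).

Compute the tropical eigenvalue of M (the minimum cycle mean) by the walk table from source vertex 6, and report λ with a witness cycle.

q=0: [∞, ∞, ∞, ∞, ∞, 0]
q=1: [-9, ∞, ∞, 2, ∞, ∞]
q=2: [∞, -5, ∞, -10, -17, 2]
q=3: [-7, -2, -22, 4, 3, -10]
q=4: [-22, -3, -2, -11, -15, -5]
q=5: [-14, -18, -20, -23, -30, -11]
q=6: [-20, -15, -35, -15, -22, -23]
Optimal cycle mean attained by: cycle 1->5->3->1, total (-8) + (-5) + 0, length 3.
Answer: λ = -13/3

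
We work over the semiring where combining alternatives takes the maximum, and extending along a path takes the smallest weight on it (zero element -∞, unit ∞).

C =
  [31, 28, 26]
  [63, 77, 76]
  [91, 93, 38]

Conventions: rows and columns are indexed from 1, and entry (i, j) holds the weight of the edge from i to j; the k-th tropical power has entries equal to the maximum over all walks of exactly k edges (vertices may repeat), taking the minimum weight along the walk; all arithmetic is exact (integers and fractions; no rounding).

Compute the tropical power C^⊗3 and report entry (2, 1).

C^⊗2:
  [31, 28, 28]
  [76, 77, 76]
  [63, 77, 76]
C^⊗3:
  [31, 28, 28]
  [76, 77, 76]
  [76, 77, 76]
Key observation: the optimum is the walk 2->2->3->1, with weight 77 min 76 min 91 = 76.
Optimal value attained by: walk 2->2->3->1.
Answer: (C^⊗3)[2][1] = 76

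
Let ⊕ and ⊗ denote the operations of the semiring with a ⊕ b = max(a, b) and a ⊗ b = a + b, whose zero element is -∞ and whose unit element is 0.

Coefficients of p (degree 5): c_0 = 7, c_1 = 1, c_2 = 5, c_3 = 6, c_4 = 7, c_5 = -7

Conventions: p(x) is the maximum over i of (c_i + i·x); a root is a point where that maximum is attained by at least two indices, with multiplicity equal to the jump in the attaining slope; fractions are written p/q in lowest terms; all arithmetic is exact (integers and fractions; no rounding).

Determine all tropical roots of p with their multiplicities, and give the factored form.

hull edge (i=0, c=7) to (i=4, c=7): slope 0, span 4
hull edge (i=4, c=7) to (i=5, c=-7): slope -14, span 1
Factored form: p(x) = -7 ⊗ (x ⊕ 0) ⊗ (x ⊕ 0) ⊗ (x ⊕ 0) ⊗ (x ⊕ 0) ⊗ (x ⊕ 14)
Answer: roots = 0 (mult 4), 14 (mult 1)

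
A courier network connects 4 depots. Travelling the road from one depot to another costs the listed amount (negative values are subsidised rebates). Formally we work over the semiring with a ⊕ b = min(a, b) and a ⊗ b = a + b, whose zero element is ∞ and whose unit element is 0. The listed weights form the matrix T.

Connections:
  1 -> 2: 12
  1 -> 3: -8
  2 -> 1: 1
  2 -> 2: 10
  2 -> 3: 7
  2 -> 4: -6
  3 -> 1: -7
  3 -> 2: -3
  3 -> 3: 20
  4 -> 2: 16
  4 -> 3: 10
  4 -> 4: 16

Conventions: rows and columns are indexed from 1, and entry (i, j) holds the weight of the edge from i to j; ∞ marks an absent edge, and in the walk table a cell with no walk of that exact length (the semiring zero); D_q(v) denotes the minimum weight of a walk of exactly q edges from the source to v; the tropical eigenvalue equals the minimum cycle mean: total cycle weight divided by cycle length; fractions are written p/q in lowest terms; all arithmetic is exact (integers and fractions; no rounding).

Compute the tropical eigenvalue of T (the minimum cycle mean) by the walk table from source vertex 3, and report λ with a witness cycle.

q=0: [∞, ∞, 0, ∞]
q=1: [-7, -3, 20, ∞]
q=2: [-2, 5, -15, -9]
q=3: [-22, -18, -10, -1]
q=4: [-17, -13, -30, -24]
Optimal cycle mean attained by: cycle 1->3->1, total (-8) + (-7), length 2.
Answer: λ = -15/2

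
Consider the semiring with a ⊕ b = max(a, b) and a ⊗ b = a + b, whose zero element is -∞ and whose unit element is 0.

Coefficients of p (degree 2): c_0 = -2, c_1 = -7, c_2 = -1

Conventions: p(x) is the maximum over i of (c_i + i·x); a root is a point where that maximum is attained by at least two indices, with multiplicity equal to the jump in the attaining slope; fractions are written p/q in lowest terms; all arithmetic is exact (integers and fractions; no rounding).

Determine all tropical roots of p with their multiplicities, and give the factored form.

hull edge (i=0, c=-2) to (i=2, c=-1): slope 1/2, span 2
Factored form: p(x) = -1 ⊗ (x ⊕ (-1/2)) ⊗ (x ⊕ (-1/2))
Answer: roots = -1/2 (mult 2)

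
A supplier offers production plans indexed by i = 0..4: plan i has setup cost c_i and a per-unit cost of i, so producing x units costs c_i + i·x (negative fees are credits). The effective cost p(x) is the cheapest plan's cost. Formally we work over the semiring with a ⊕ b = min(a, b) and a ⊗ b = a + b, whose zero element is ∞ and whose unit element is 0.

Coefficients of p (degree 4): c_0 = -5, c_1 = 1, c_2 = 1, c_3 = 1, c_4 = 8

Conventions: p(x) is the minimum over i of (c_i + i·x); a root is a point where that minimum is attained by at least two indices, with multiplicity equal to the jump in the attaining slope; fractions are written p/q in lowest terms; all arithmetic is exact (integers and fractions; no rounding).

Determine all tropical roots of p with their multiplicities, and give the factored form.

hull edge (i=0, c=-5) to (i=3, c=1): slope 2, span 3
hull edge (i=3, c=1) to (i=4, c=8): slope 7, span 1
Factored form: p(x) = 8 ⊗ (x ⊕ (-7)) ⊗ (x ⊕ (-2)) ⊗ (x ⊕ (-2)) ⊗ (x ⊕ (-2))
Answer: roots = -7 (mult 1), -2 (mult 3)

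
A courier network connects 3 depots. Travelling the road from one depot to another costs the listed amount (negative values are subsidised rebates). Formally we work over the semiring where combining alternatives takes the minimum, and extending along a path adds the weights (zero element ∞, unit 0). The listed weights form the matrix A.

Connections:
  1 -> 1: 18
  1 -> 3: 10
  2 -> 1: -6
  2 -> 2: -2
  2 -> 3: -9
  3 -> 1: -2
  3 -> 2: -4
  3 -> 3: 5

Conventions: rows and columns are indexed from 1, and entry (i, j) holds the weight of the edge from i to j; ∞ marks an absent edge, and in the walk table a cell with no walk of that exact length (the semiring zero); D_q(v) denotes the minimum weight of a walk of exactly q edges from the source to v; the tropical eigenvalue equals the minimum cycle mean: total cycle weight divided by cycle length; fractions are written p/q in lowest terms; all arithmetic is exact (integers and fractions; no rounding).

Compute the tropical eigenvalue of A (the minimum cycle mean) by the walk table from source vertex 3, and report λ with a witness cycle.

q=0: [∞, ∞, 0]
q=1: [-2, -4, 5]
q=2: [-10, -6, -13]
q=3: [-15, -17, -15]
Optimal cycle mean attained by: cycle 2->3->2, total (-9) + (-4), length 2.
Answer: λ = -13/2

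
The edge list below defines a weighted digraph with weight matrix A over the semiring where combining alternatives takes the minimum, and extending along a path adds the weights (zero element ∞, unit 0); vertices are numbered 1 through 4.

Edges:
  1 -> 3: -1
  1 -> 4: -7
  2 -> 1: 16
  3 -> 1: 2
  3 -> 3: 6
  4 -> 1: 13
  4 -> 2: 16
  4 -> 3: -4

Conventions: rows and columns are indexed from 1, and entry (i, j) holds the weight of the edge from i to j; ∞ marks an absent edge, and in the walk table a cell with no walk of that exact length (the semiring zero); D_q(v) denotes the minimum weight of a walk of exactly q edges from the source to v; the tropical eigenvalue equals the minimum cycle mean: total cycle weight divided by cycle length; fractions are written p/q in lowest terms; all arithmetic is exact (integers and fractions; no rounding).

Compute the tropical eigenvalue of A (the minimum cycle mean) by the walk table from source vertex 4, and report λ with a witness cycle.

q=0: [∞, ∞, ∞, 0]
q=1: [13, 16, -4, ∞]
q=2: [-2, ∞, 2, 6]
q=3: [4, 22, -3, -9]
q=4: [-1, 7, -13, -3]
Optimal cycle mean attained by: cycle 1->4->3->1, total (-7) + (-4) + 2, length 3.
Answer: λ = -3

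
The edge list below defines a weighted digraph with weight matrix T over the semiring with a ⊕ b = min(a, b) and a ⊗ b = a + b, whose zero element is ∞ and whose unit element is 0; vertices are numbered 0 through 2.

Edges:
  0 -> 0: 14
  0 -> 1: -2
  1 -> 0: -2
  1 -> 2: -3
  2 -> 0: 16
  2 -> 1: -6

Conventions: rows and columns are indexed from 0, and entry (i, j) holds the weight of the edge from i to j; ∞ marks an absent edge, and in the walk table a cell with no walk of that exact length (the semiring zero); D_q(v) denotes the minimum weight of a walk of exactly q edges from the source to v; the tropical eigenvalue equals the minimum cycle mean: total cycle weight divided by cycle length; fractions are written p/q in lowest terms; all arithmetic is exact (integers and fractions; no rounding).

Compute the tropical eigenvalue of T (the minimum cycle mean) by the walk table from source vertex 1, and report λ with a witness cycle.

q=0: [∞, 0, ∞]
q=1: [-2, ∞, -3]
q=2: [12, -9, ∞]
q=3: [-11, 10, -12]
Optimal cycle mean attained by: cycle 1->2->1, total (-3) + (-6), length 2.
Answer: λ = -9/2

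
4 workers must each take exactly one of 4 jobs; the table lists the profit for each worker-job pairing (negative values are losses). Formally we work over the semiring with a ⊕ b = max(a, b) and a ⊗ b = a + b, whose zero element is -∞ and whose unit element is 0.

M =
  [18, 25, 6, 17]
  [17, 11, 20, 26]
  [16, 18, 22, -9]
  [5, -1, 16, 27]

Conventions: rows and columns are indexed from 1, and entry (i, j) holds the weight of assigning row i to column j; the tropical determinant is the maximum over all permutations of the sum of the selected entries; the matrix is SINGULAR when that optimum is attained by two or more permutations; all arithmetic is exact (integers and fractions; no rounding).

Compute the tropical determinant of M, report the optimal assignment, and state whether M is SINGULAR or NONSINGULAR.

σ = (1, 2, 3, 4): 18 + 11 + 22 + 27 = 78
σ = (1, 2, 4, 3): 18 + 11 + (-9) + 16 = 36
σ = (1, 3, 2, 4): 18 + 20 + 18 + 27 = 83
σ = (1, 3, 4, 2): 18 + 20 + (-9) + (-1) = 28
σ = (1, 4, 2, 3): 18 + 26 + 18 + 16 = 78
σ = (1, 4, 3, 2): 18 + 26 + 22 + (-1) = 65
σ = (2, 1, 3, 4): 25 + 17 + 22 + 27 = 91
σ = (2, 1, 4, 3): 25 + 17 + (-9) + 16 = 49
σ = (2, 3, 1, 4): 25 + 20 + 16 + 27 = 88
σ = (2, 3, 4, 1): 25 + 20 + (-9) + 5 = 41
σ = (2, 4, 1, 3): 25 + 26 + 16 + 16 = 83
σ = (2, 4, 3, 1): 25 + 26 + 22 + 5 = 78
σ = (3, 1, 2, 4): 6 + 17 + 18 + 27 = 68
σ = (3, 1, 4, 2): 6 + 17 + (-9) + (-1) = 13
σ = (3, 2, 1, 4): 6 + 11 + 16 + 27 = 60
σ = (3, 2, 4, 1): 6 + 11 + (-9) + 5 = 13
σ = (3, 4, 1, 2): 6 + 26 + 16 + (-1) = 47
σ = (3, 4, 2, 1): 6 + 26 + 18 + 5 = 55
σ = (4, 1, 2, 3): 17 + 17 + 18 + 16 = 68
σ = (4, 1, 3, 2): 17 + 17 + 22 + (-1) = 55
σ = (4, 2, 1, 3): 17 + 11 + 16 + 16 = 60
σ = (4, 2, 3, 1): 17 + 11 + 22 + 5 = 55
σ = (4, 3, 1, 2): 17 + 20 + 16 + (-1) = 52
σ = (4, 3, 2, 1): 17 + 20 + 18 + 5 = 60
Optimal value attained by: σ = (2, 1, 3, 4).
Answer: det⊕(M) = 91; verdict: NONSINGULAR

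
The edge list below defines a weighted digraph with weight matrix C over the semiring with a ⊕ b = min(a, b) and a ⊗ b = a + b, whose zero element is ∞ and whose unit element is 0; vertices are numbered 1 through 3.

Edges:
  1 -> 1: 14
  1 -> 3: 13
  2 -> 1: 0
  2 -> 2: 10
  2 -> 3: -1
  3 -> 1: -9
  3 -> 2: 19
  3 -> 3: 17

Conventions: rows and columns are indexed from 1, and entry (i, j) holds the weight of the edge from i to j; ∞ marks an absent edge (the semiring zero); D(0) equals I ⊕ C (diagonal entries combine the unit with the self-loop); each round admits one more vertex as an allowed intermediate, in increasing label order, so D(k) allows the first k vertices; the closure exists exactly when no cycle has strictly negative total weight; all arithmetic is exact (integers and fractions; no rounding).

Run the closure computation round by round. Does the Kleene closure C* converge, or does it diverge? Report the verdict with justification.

D(0):
  [0, ∞, 13]
  [0, 0, -1]
  [-9, 19, 0]
D(1):
  [0, ∞, 13]
  [0, 0, -1]
  [-9, 19, 0]
D(2):
  [0, ∞, 13]
  [0, 0, -1]
  [-9, 19, 0]
D(3):
  [0, 32, 13]
  [-10, 0, -1]
  [-9, 19, 0]
Key observation: every diagonal entry stays at the unit through all rounds, so no improving cycle exists.
Answer: CONVERGES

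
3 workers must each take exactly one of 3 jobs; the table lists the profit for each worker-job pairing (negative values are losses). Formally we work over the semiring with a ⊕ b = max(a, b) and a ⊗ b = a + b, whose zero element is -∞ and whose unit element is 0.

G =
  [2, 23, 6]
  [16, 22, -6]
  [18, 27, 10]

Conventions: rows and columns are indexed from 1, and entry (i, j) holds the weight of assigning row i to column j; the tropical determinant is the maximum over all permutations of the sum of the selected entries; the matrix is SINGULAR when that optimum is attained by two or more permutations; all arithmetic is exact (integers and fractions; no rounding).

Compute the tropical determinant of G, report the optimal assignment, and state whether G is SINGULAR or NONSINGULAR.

σ = (1, 2, 3): 2 + 22 + 10 = 34
σ = (1, 3, 2): 2 + (-6) + 27 = 23
σ = (2, 1, 3): 23 + 16 + 10 = 49
σ = (2, 3, 1): 23 + (-6) + 18 = 35
σ = (3, 1, 2): 6 + 16 + 27 = 49
σ = (3, 2, 1): 6 + 22 + 18 = 46
Optimal value attained by: σ = (2, 1, 3).
Answer: det⊕(G) = 49; verdict: SINGULAR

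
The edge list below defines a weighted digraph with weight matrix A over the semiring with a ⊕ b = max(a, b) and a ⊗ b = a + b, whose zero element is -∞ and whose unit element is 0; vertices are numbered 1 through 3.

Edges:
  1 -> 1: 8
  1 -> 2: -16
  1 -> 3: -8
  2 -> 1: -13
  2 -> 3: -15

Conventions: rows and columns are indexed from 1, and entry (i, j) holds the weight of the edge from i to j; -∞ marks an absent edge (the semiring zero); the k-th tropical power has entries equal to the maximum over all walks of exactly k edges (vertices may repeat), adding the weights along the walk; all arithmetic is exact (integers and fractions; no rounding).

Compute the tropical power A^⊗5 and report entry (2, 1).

A^⊗2:
  [16, -8, 0]
  [-5, -29, -21]
  [-∞, -∞, -∞]
A^⊗3:
  [24, 0, 8]
  [3, -21, -13]
  [-∞, -∞, -∞]
A^⊗4:
  [32, 8, 16]
  [11, -13, -5]
  [-∞, -∞, -∞]
A^⊗5:
  [40, 16, 24]
  [19, -5, 3]
  [-∞, -∞, -∞]
Key observation: the optimum is the walk 2->1->1->1->1->1, with weight (-13) + 8 + 8 + 8 + 8 = 19.
Optimal value attained by: walk 2->1->1->1->1->1.
Answer: (A^⊗5)[2][1] = 19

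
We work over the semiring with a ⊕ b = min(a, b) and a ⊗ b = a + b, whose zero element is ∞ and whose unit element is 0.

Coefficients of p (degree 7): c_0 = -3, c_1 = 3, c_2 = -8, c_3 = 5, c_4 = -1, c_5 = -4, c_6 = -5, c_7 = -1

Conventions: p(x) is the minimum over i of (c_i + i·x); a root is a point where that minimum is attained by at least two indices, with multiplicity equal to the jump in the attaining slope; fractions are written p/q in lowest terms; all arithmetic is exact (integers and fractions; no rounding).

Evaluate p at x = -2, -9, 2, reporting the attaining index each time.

p(-2) = min(-3+0·(-2)=-3, 3+1·(-2)=1, -8+2·(-2)=-12, 5+3·(-2)=-1, -1+4·(-2)=-9, -4+5·(-2)=-14, -5+6·(-2)=-17, -1+7·(-2)=-15) = -17 (attained by i=6)
p(-9) = min(-3+0·(-9)=-3, 3+1·(-9)=-6, -8+2·(-9)=-26, 5+3·(-9)=-22, -1+4·(-9)=-37, -4+5·(-9)=-49, -5+6·(-9)=-59, -1+7·(-9)=-64) = -64 (attained by i=7)
p(2) = min(-3+0·2=-3, 3+1·2=5, -8+2·2=-4, 5+3·2=11, -1+4·2=7, -4+5·2=6, -5+6·2=7, -1+7·2=13) = -4 (attained by i=2)
Answer: p(-2) = -17; p(-9) = -64; p(2) = -4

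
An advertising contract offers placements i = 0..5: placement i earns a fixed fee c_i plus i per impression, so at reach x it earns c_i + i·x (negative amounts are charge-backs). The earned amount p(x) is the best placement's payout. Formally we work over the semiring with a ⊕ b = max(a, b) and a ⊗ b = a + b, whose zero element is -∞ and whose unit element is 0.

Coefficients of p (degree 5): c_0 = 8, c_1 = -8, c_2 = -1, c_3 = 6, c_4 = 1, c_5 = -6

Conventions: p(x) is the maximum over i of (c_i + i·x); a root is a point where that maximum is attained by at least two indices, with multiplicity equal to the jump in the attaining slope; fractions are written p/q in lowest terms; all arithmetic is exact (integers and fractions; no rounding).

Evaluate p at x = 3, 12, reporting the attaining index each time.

p(3) = max(8+0·3=8, -8+1·3=-5, -1+2·3=5, 6+3·3=15, 1+4·3=13, -6+5·3=9) = 15 (attained by i=3)
p(12) = max(8+0·12=8, -8+1·12=4, -1+2·12=23, 6+3·12=42, 1+4·12=49, -6+5·12=54) = 54 (attained by i=5)
Answer: p(3) = 15; p(12) = 54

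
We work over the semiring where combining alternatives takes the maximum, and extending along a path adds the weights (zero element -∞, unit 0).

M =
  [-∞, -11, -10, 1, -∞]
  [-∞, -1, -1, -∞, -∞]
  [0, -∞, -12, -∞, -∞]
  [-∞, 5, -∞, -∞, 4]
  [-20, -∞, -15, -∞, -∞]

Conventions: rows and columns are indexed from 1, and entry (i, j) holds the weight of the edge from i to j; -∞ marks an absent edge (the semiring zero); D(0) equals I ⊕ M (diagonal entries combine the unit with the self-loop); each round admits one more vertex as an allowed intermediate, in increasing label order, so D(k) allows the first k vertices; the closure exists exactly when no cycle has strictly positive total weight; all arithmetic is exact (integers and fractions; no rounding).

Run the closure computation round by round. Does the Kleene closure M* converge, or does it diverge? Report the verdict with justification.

D(0):
  [0, -11, -10, 1, -∞]
  [-∞, 0, -1, -∞, -∞]
  [0, -∞, 0, -∞, -∞]
  [-∞, 5, -∞, 0, 4]
  [-20, -∞, -15, -∞, 0]
D(1):
  [0, -11, -10, 1, -∞]
  [-∞, 0, -1, -∞, -∞]
  [0, -11, 0, 1, -∞]
  [-∞, 5, -∞, 0, 4]
  [-20, -31, -15, -19, 0]
D(2):
  [0, -11, -10, 1, -∞]
  [-∞, 0, -1, -∞, -∞]
  [0, -11, 0, 1, -∞]
  [-∞, 5, 4, 0, 4]
  [-20, -31, -15, -19, 0]
Detection: at round 3, diagonal entry (4, 4) turns strictly positive.
Key observation: the cycle 4->2->3->1->4 has total weight 5 + (-1) + 0 + 1, which is strictly positive.
Answer: DIVERGES — positive cycle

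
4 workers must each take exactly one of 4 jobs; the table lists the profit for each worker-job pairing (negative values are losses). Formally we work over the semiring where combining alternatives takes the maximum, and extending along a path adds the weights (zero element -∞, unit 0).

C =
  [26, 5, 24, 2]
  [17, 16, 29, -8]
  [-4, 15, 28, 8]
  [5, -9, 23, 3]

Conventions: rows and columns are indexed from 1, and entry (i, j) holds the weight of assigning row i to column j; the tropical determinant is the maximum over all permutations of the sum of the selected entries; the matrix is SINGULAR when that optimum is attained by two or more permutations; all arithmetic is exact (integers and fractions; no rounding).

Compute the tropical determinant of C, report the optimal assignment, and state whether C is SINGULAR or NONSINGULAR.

σ = (1, 2, 3, 4): 26 + 16 + 28 + 3 = 73
σ = (1, 2, 4, 3): 26 + 16 + 8 + 23 = 73
σ = (1, 3, 2, 4): 26 + 29 + 15 + 3 = 73
σ = (1, 3, 4, 2): 26 + 29 + 8 + (-9) = 54
σ = (1, 4, 2, 3): 26 + (-8) + 15 + 23 = 56
σ = (1, 4, 3, 2): 26 + (-8) + 28 + (-9) = 37
σ = (2, 1, 3, 4): 5 + 17 + 28 + 3 = 53
σ = (2, 1, 4, 3): 5 + 17 + 8 + 23 = 53
σ = (2, 3, 1, 4): 5 + 29 + (-4) + 3 = 33
σ = (2, 3, 4, 1): 5 + 29 + 8 + 5 = 47
σ = (2, 4, 1, 3): 5 + (-8) + (-4) + 23 = 16
σ = (2, 4, 3, 1): 5 + (-8) + 28 + 5 = 30
σ = (3, 1, 2, 4): 24 + 17 + 15 + 3 = 59
σ = (3, 1, 4, 2): 24 + 17 + 8 + (-9) = 40
σ = (3, 2, 1, 4): 24 + 16 + (-4) + 3 = 39
σ = (3, 2, 4, 1): 24 + 16 + 8 + 5 = 53
σ = (3, 4, 1, 2): 24 + (-8) + (-4) + (-9) = 3
σ = (3, 4, 2, 1): 24 + (-8) + 15 + 5 = 36
σ = (4, 1, 2, 3): 2 + 17 + 15 + 23 = 57
σ = (4, 1, 3, 2): 2 + 17 + 28 + (-9) = 38
σ = (4, 2, 1, 3): 2 + 16 + (-4) + 23 = 37
σ = (4, 2, 3, 1): 2 + 16 + 28 + 5 = 51
σ = (4, 3, 1, 2): 2 + 29 + (-4) + (-9) = 18
σ = (4, 3, 2, 1): 2 + 29 + 15 + 5 = 51
Optimal value attained by: σ = (1, 2, 3, 4).
Answer: det⊕(C) = 73; verdict: SINGULAR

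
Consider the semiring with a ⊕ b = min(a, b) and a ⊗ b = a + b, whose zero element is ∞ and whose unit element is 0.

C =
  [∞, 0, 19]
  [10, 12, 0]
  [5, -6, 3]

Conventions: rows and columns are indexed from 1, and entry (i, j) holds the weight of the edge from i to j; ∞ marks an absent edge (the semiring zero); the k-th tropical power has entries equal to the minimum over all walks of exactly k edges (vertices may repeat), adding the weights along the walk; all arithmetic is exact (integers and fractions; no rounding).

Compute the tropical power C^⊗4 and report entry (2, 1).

C^⊗2:
  [10, 12, 0]
  [5, -6, 3]
  [4, -3, -6]
C^⊗3:
  [5, -6, 3]
  [4, -3, -6]
  [-1, -12, -3]
C^⊗4:
  [4, -3, -6]
  [-1, -12, -3]
  [-2, -9, -12]
Key observation: the optimum is the walk 2->3->2->3->1, with weight 0 + (-6) + 0 + 5 = -1.
Optimal value attained by: walk 2->3->2->3->1.
Answer: (C^⊗4)[2][1] = -1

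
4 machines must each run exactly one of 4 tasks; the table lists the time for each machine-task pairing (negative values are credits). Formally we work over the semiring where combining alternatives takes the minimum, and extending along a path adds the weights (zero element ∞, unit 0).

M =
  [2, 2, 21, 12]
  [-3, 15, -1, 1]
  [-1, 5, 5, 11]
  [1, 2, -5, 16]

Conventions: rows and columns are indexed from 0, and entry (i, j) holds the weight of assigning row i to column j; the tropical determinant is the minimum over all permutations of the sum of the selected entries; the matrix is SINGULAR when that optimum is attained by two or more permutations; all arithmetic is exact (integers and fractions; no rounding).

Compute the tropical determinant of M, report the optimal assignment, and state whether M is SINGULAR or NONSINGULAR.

σ = (0, 1, 2, 3): 2 + 15 + 5 + 16 = 38
σ = (0, 1, 3, 2): 2 + 15 + 11 + (-5) = 23
σ = (0, 2, 1, 3): 2 + (-1) + 5 + 16 = 22
σ = (0, 2, 3, 1): 2 + (-1) + 11 + 2 = 14
σ = (0, 3, 1, 2): 2 + 1 + 5 + (-5) = 3
σ = (0, 3, 2, 1): 2 + 1 + 5 + 2 = 10
σ = (1, 0, 2, 3): 2 + (-3) + 5 + 16 = 20
σ = (1, 0, 3, 2): 2 + (-3) + 11 + (-5) = 5
σ = (1, 2, 0, 3): 2 + (-1) + (-1) + 16 = 16
σ = (1, 2, 3, 0): 2 + (-1) + 11 + 1 = 13
σ = (1, 3, 0, 2): 2 + 1 + (-1) + (-5) = -3
σ = (1, 3, 2, 0): 2 + 1 + 5 + 1 = 9
σ = (2, 0, 1, 3): 21 + (-3) + 5 + 16 = 39
σ = (2, 0, 3, 1): 21 + (-3) + 11 + 2 = 31
σ = (2, 1, 0, 3): 21 + 15 + (-1) + 16 = 51
σ = (2, 1, 3, 0): 21 + 15 + 11 + 1 = 48
σ = (2, 3, 0, 1): 21 + 1 + (-1) + 2 = 23
σ = (2, 3, 1, 0): 21 + 1 + 5 + 1 = 28
σ = (3, 0, 1, 2): 12 + (-3) + 5 + (-5) = 9
σ = (3, 0, 2, 1): 12 + (-3) + 5 + 2 = 16
σ = (3, 1, 0, 2): 12 + 15 + (-1) + (-5) = 21
σ = (3, 1, 2, 0): 12 + 15 + 5 + 1 = 33
σ = (3, 2, 0, 1): 12 + (-1) + (-1) + 2 = 12
σ = (3, 2, 1, 0): 12 + (-1) + 5 + 1 = 17
Optimal value attained by: σ = (1, 3, 0, 2).
Answer: det⊕(M) = -3; verdict: NONSINGULAR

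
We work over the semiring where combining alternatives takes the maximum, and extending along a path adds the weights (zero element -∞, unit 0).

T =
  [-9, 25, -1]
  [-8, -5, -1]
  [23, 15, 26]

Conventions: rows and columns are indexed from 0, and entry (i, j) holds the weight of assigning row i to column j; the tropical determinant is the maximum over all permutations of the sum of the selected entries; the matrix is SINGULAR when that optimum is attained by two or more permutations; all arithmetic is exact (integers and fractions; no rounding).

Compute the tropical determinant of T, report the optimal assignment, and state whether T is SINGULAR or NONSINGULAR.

σ = (0, 1, 2): (-9) + (-5) + 26 = 12
σ = (0, 2, 1): (-9) + (-1) + 15 = 5
σ = (1, 0, 2): 25 + (-8) + 26 = 43
σ = (1, 2, 0): 25 + (-1) + 23 = 47
σ = (2, 0, 1): (-1) + (-8) + 15 = 6
σ = (2, 1, 0): (-1) + (-5) + 23 = 17
Optimal value attained by: σ = (1, 2, 0).
Answer: det⊕(T) = 47; verdict: NONSINGULAR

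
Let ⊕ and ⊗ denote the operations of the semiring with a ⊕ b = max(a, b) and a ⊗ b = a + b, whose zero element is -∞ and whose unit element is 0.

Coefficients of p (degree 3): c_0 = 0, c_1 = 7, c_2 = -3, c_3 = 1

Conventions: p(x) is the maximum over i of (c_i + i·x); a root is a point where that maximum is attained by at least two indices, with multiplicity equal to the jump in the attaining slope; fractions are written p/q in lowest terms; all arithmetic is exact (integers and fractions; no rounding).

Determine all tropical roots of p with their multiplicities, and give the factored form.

hull edge (i=0, c=0) to (i=1, c=7): slope 7, span 1
hull edge (i=1, c=7) to (i=3, c=1): slope -3, span 2
Factored form: p(x) = 1 ⊗ (x ⊕ (-7)) ⊗ (x ⊕ 3) ⊗ (x ⊕ 3)
Answer: roots = -7 (mult 1), 3 (mult 2)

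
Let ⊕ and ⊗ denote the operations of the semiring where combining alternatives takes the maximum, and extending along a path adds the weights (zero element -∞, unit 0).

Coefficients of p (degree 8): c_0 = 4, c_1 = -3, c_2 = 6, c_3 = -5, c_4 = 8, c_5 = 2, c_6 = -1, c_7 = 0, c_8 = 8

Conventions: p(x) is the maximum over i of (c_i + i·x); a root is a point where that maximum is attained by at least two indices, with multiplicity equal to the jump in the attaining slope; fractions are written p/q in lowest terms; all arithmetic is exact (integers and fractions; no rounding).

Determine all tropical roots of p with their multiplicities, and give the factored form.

hull edge (i=0, c=4) to (i=4, c=8): slope 1, span 4
hull edge (i=4, c=8) to (i=8, c=8): slope 0, span 4
Factored form: p(x) = 8 ⊗ (x ⊕ (-1)) ⊗ (x ⊕ (-1)) ⊗ (x ⊕ (-1)) ⊗ (x ⊕ (-1)) ⊗ (x ⊕ 0) ⊗ (x ⊕ 0) ⊗ (x ⊕ 0) ⊗ (x ⊕ 0)
Answer: roots = -1 (mult 4), 0 (mult 4)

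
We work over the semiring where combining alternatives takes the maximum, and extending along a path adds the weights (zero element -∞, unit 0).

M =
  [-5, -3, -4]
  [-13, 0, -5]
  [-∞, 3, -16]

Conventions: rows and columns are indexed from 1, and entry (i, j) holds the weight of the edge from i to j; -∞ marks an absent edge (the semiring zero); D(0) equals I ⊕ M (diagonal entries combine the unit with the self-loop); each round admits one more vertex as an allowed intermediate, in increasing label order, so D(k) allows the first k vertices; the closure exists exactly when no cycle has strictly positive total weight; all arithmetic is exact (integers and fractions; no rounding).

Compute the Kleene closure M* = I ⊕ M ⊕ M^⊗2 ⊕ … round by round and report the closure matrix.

D(0):
  [0, -3, -4]
  [-13, 0, -5]
  [-∞, 3, 0]
D(1):
  [0, -3, -4]
  [-13, 0, -5]
  [-∞, 3, 0]
D(2):
  [0, -3, -4]
  [-13, 0, -5]
  [-10, 3, 0]
D(3):
  [0, -1, -4]
  [-13, 0, -5]
  [-10, 3, 0]
Answer: M* = [[0, -1, -4], [-13, 0, -5], [-10, 3, 0]]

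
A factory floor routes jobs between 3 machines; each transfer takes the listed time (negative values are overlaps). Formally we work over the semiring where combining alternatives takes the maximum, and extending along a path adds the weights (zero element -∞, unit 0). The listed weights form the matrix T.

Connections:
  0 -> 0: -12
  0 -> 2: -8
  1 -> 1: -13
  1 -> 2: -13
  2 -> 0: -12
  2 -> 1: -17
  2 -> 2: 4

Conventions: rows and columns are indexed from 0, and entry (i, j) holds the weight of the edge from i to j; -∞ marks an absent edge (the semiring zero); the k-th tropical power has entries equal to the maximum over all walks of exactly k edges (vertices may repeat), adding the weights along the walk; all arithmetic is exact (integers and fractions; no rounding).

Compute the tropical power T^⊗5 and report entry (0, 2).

T^⊗2:
  [-20, -25, -4]
  [-25, -26, -9]
  [-8, -13, 8]
T^⊗3:
  [-16, -21, 0]
  [-21, -26, -5]
  [-4, -9, 12]
T^⊗4:
  [-12, -17, 4]
  [-17, -22, -1]
  [0, -5, 16]
T^⊗5:
  [-8, -13, 8]
  [-13, -18, 3]
  [4, -1, 20]
Key observation: the optimum is the walk 0->2->2->2->2->2, with weight (-8) + 4 + 4 + 4 + 4 = 8.
Optimal value attained by: walk 0->2->2->2->2->2.
Answer: (T^⊗5)[0][2] = 8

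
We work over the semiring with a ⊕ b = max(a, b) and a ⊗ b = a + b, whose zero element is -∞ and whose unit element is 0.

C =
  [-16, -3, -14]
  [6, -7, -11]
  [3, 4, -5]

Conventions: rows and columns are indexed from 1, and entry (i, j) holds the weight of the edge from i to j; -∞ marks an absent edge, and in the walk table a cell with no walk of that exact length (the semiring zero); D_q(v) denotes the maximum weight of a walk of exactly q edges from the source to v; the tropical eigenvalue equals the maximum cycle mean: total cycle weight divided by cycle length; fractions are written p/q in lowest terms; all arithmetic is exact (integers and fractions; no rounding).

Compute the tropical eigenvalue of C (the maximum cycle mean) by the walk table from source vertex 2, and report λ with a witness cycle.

q=0: [-∞, 0, -∞]
q=1: [6, -7, -11]
q=2: [-1, 3, -8]
q=3: [9, -4, -8]
Optimal cycle mean attained by: cycle 1->2->1, total (-3) + 6, length 2.
Answer: λ = 3/2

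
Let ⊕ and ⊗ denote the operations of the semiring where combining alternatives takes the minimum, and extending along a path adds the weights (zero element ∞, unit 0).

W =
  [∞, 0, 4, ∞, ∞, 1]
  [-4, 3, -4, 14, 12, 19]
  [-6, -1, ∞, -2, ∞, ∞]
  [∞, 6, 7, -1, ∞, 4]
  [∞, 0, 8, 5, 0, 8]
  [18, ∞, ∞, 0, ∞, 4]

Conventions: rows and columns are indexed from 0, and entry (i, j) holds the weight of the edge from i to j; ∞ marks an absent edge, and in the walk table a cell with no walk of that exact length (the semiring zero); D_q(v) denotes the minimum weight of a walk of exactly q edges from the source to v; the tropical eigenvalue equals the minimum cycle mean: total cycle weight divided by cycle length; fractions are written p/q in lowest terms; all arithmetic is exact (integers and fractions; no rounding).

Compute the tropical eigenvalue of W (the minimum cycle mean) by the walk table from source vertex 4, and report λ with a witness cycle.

q=0: [∞, ∞, ∞, ∞, 0, ∞]
q=1: [∞, 0, 8, 5, 0, 8]
q=2: [-4, 0, -4, 4, 0, 8]
q=3: [-10, -5, -4, -6, 0, -3]
q=4: [-10, -10, -9, -7, 0, -9]
q=5: [-15, -10, -14, -11, 0, -9]
q=6: [-20, -15, -14, -16, 0, -14]
Optimal cycle mean attained by: cycle 0->1->2->0, total 0 + (-4) + (-6), length 3.
Answer: λ = -10/3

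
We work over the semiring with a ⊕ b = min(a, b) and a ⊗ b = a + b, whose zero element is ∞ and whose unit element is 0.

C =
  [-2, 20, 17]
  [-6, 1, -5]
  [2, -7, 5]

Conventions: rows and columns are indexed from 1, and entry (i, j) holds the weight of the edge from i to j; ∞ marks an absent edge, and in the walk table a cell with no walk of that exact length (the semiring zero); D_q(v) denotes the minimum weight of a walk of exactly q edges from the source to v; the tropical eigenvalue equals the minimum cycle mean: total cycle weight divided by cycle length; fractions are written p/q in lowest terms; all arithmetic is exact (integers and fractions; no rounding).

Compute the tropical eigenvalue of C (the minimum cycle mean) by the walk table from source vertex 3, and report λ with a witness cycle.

q=0: [∞, ∞, 0]
q=1: [2, -7, 5]
q=2: [-13, -6, -12]
q=3: [-15, -19, -11]
Optimal cycle mean attained by: cycle 2->3->2, total (-5) + (-7), length 2.
Answer: λ = -6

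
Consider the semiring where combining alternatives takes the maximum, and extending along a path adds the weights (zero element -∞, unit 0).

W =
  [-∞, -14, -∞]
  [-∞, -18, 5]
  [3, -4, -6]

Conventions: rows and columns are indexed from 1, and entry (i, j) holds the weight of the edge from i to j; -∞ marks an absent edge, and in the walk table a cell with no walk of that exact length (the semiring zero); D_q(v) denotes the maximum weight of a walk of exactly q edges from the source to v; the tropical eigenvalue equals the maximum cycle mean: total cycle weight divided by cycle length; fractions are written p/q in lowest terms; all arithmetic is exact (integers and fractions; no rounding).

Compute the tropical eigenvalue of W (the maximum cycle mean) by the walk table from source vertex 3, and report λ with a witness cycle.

q=0: [-∞, -∞, 0]
q=1: [3, -4, -6]
q=2: [-3, -10, 1]
q=3: [4, -3, -5]
Optimal cycle mean attained by: cycle 2->3->2, total 5 + (-4), length 2.
Answer: λ = 1/2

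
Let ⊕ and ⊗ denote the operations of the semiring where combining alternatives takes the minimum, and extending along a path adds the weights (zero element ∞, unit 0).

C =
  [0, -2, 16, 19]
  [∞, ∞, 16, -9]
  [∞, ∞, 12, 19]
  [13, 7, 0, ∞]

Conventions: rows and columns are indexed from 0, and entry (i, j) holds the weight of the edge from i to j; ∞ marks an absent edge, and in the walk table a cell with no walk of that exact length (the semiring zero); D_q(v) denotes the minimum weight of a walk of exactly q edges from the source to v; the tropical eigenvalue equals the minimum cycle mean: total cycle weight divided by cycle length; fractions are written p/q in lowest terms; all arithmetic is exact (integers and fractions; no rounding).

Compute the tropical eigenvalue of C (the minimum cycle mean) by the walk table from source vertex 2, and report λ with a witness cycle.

q=0: [∞, ∞, 0, ∞]
q=1: [∞, ∞, 12, 19]
q=2: [32, 26, 19, 31]
q=3: [32, 30, 31, 17]
q=4: [30, 24, 17, 21]
Optimal cycle mean attained by: cycle 1->3->1, total (-9) + 7, length 2.
Answer: λ = -1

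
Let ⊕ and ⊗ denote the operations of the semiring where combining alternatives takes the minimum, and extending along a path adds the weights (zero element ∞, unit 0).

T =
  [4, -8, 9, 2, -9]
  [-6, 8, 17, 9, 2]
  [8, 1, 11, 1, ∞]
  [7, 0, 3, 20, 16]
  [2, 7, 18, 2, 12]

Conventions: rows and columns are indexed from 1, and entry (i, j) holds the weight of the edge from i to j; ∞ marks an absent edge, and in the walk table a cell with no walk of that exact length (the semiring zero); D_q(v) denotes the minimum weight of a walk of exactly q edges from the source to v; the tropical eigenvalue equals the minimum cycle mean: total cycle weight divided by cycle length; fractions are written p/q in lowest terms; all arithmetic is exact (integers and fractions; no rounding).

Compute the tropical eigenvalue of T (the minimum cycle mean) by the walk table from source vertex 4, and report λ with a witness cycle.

q=0: [∞, ∞, ∞, 0, ∞]
q=1: [7, 0, 3, 20, 16]
q=2: [-6, -1, 14, 4, -2]
q=3: [-7, -14, 3, -4, -15]
q=4: [-20, -15, -1, -13, -16]
q=5: [-21, -28, -11, -18, -29]
Optimal cycle mean attained by: cycle 1->2->1, total (-8) + (-6), length 2.
Answer: λ = -7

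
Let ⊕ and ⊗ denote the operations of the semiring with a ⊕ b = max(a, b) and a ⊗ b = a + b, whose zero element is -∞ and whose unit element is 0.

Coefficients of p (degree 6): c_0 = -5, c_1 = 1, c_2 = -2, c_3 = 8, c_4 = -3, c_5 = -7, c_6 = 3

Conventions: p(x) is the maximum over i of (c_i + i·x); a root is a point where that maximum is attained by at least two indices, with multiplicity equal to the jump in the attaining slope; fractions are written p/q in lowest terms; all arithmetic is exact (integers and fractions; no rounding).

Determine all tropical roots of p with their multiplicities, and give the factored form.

hull edge (i=0, c=-5) to (i=1, c=1): slope 6, span 1
hull edge (i=1, c=1) to (i=3, c=8): slope 7/2, span 2
hull edge (i=3, c=8) to (i=6, c=3): slope -5/3, span 3
Factored form: p(x) = 3 ⊗ (x ⊕ (-6)) ⊗ (x ⊕ (-7/2)) ⊗ (x ⊕ (-7/2)) ⊗ (x ⊕ 5/3) ⊗ (x ⊕ 5/3) ⊗ (x ⊕ 5/3)
Answer: roots = -6 (mult 1), -7/2 (mult 2), 5/3 (mult 3)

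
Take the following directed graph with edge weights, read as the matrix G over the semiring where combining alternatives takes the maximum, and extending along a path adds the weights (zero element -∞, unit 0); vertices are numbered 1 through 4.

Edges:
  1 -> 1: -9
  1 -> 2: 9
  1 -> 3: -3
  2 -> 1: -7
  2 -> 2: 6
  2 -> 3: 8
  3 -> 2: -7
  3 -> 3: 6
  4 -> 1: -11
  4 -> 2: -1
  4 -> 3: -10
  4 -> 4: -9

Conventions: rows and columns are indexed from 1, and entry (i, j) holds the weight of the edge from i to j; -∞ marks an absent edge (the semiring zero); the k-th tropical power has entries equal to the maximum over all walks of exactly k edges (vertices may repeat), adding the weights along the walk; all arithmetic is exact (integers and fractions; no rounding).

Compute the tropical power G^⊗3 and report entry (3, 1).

G^⊗2:
  [2, 15, 17, -∞]
  [-1, 12, 14, -∞]
  [-14, -1, 12, -∞]
  [-8, 5, 7, -18]
G^⊗3:
  [8, 21, 23, -∞]
  [5, 18, 20, -∞]
  [-8, 5, 18, -∞]
  [-2, 11, 13, -27]
Key observation: the optimum is the walk 3->2->2->1, with weight (-7) + 6 + (-7) = -8.
Optimal value attained by: walk 3->2->2->1.
Answer: (G^⊗3)[3][1] = -8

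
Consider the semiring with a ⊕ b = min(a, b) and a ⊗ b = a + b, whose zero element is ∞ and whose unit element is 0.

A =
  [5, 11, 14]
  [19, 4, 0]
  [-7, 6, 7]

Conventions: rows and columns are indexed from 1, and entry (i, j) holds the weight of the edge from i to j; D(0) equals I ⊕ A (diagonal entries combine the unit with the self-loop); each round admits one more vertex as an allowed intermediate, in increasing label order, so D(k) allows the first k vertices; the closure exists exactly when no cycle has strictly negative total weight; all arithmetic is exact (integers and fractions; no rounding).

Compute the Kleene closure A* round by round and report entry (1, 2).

D(0):
  [0, 11, 14]
  [19, 0, 0]
  [-7, 6, 0]
D(1):
  [0, 11, 14]
  [19, 0, 0]
  [-7, 4, 0]
D(2):
  [0, 11, 11]
  [19, 0, 0]
  [-7, 4, 0]
D(3):
  [0, 11, 11]
  [-7, 0, 0]
  [-7, 4, 0]
Answer: A*[1][2] = 11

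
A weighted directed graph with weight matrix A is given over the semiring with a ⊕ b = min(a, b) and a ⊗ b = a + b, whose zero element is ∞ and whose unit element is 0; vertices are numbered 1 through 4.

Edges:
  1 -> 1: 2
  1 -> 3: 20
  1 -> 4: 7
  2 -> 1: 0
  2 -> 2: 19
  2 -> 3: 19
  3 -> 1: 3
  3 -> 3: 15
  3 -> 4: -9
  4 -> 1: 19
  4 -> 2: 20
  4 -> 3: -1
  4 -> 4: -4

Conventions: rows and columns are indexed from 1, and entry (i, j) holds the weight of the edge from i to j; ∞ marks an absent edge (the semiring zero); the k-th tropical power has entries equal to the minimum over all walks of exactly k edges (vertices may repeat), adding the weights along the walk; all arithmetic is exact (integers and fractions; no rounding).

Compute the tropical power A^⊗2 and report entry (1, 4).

A^⊗2:
  [4, 27, 6, 3]
  [2, 38, 20, 7]
  [5, 11, -10, -13]
  [2, 16, -5, -10]
Key observation: the optimum is the walk 1->4->4, with weight 7 + (-4) = 3.
Optimal value attained by: walk 1->4->4.
Answer: (A^⊗2)[1][4] = 3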